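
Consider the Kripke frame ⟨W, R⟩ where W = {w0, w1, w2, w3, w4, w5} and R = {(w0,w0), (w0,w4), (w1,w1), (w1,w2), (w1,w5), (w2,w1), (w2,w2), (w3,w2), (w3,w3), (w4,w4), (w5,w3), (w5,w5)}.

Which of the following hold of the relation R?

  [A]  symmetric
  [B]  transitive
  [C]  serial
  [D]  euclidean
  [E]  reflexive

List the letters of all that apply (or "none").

C, E

(A) not symmetric: w0 R w4 but not w4 R w0.
(B) not transitive: w1 R w5 and w5 R w3 but not w1 R w3.
(C) serial: every world has an R-successor.
(D) not euclidean: w0 R w4 and w0 R w0 but not w4 R w0.
(E) reflexive: each world relates to itself.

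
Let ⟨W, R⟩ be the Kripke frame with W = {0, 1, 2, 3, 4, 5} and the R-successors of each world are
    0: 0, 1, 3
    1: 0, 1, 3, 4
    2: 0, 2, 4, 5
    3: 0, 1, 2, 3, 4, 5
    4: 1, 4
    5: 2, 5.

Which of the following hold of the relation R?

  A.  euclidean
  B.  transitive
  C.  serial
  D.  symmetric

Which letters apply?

C

(A) not euclidean: 1 R 0 and 1 R 4 but not 0 R 4.
(B) not transitive: 0 R 1 and 1 R 4 but not 0 R 4.
(C) serial: every world has an R-successor.
(D) not symmetric: 2 R 0 but not 0 R 2.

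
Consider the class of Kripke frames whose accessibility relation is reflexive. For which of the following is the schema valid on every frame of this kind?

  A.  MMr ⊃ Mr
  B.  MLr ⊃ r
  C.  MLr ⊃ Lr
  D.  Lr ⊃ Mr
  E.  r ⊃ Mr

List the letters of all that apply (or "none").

D, E

A reflexive relation is serial.
(A) MMr ⊃ Mr is the dual of axiom 4, which corresponds to transitivity. Such an R need not be transitive — not valid.
(B) MLr ⊃ r is the dual of axiom B; it is valid on a frame exactly when R is symmetric. Such an R need not be symmetric, so not valid.
(C) the dual of axiom 5: valid iff R is euclidean. Such an R need not be euclidean — not valid.
(D) axiom D: valid iff R is serial. Every such R is serial — valid.
(E) r ⊃ Mr (the dual of axiom T) characterises the reflexive frames. Every such R is reflexive — valid.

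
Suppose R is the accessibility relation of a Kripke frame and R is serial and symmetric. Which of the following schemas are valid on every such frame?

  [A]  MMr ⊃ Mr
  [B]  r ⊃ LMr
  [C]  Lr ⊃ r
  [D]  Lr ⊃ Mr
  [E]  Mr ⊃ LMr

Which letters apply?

B, D

(A) MMr ⊃ Mr is the dual of axiom 4, which corresponds to transitivity. Such an R need not be transitive — not valid.
(B) r ⊃ LMr is axiom B; it is valid on a frame exactly when R is symmetric. Every such R is symmetric, so valid.
(C) Lr ⊃ r (axiom T) characterises the reflexive frames. Such an R need not be reflexive — not valid.
(D) Lr ⊃ Mr is axiom D; it is valid on a frame exactly when R is serial. Every such R is serial, so valid.
(E) axiom 5: valid iff R is euclidean. Such an R need not be euclidean — not valid.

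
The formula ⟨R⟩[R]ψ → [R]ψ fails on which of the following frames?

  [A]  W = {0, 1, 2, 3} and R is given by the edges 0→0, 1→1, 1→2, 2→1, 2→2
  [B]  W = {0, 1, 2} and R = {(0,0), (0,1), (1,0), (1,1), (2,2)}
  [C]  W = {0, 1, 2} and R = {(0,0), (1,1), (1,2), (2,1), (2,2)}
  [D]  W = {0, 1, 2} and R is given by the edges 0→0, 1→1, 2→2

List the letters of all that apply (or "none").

The schema ⟨R⟩[R]ψ → [R]ψ is the dual of axiom 5; it is valid on a frame iff R is euclidean.
(A) R is euclidean (any two R-successors of the same world are R-related), so the schema is valid here.
(B) R is euclidean (any two R-successors of the same world are R-related), so the schema is valid here.
(C) R is euclidean (any two R-successors of the same world are R-related), so the schema is valid here.
(D) R is euclidean (any two R-successors of the same world are R-related), so the schema is valid here.

none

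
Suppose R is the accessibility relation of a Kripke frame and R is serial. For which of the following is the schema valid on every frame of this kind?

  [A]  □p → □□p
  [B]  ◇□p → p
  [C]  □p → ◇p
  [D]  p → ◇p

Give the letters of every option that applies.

(A) □p → □□p is axiom 4, which corresponds to transitivity. Such an R need not be transitive — not valid.
(B) ◇□p → p is the dual of axiom B; it is valid on a frame exactly when R is symmetric. Such an R need not be symmetric, so not valid.
(C) □p → ◇p is axiom D, which corresponds to seriality. Every such R is serial — valid.
(D) p → ◇p is the dual of axiom T; it is valid on a frame exactly when R is reflexive. Such an R need not be reflexive, so not valid.

C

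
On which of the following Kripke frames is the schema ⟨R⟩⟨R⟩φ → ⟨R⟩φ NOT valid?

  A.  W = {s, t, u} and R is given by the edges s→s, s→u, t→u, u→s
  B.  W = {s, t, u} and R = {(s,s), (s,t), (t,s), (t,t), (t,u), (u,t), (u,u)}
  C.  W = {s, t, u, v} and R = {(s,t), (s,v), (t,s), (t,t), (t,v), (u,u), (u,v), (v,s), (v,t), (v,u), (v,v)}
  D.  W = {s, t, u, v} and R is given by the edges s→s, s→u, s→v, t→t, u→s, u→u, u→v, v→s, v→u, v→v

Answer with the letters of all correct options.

The schema ⟨R⟩⟨R⟩φ → ⟨R⟩φ is the dual of axiom 4; it is valid on a frame iff R is transitive.
(A) R is not transitive (t R u and u R s but not t R s), so the schema fails here.
(B) R is not transitive (s R t and t R u but not s R u), so the schema fails here.
(C) R is not transitive (s R t and t R s but not s R s), so the schema fails here.
(D) R is transitive (R is closed under composition), so the schema is valid here.

A, B, C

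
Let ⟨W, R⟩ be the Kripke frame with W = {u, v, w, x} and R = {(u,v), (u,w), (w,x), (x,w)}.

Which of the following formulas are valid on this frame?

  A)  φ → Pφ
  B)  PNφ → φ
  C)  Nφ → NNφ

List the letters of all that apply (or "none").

R is not reflexive: not u R u.
R is not symmetric: u R v but not v R u.
R is not transitive: u R w and w R x but not u R x.
(A) φ → Pφ is the dual of axiom T, which corresponds to reflexivity. R is not reflexive — not valid.
(B) PNφ → φ is the dual of axiom B; it is valid on a frame exactly when R is symmetric. R is not symmetric, so not valid.
(C) Nφ → NNφ is axiom 4; it is valid on a frame exactly when R is transitive. R is not transitive, so not valid.

none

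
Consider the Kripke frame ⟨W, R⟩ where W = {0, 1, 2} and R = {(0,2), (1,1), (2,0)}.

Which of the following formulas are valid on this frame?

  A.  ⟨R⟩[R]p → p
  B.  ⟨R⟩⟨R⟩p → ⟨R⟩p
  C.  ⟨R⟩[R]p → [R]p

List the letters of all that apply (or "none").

A

R is symmetric: every R-edge is matched by its reverse.
R is not transitive: 0 R 2 and 2 R 0 but not 0 R 0.
R is not euclidean: 0 R 2 and 0 R 2 but not 2 R 2.
(A) the dual of axiom B: valid iff R is symmetric. R is symmetric — valid.
(B) ⟨R⟩⟨R⟩p → ⟨R⟩p is the dual of axiom 4, which corresponds to transitivity. R is not transitive — not valid.
(C) ⟨R⟩[R]p → [R]p (the dual of axiom 5) characterises the euclidean frames. R is not euclidean — not valid.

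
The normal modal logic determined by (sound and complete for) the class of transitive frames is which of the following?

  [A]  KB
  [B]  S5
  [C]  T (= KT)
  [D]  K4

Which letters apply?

(A) KB is determined by the class of symmetric frames.
(B) S5 is determined by the class of reflexive, symmetric, and transitive frames.
(C) T (= KT) is determined by the class of reflexive frames.
(D) K4 is determined by exactly this class.

D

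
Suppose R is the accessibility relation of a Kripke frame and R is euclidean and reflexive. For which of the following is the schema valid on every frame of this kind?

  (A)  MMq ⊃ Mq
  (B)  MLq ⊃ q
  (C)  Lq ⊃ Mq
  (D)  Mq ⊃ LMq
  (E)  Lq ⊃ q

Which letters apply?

A, B, C, D, E

A reflexive euclidean relation is also symmetric (from wRw and wRv the euclidean condition gives vRw) and hence transitive; it is an equivalence relation.
(A) the dual of axiom 4: valid iff R is transitive. Every such R is transitive — valid.
(B) MLq ⊃ q is the dual of axiom B, which corresponds to symmetry. Every such R is symmetric — valid.
(C) Lq ⊃ Mq is axiom D, which corresponds to seriality. Every such R is serial — valid.
(D) Mq ⊃ LMq is axiom 5, which corresponds to the euclidean property. Every such R is euclidean — valid.
(E) Lq ⊃ q is axiom T, which corresponds to reflexivity. Every such R is reflexive — valid.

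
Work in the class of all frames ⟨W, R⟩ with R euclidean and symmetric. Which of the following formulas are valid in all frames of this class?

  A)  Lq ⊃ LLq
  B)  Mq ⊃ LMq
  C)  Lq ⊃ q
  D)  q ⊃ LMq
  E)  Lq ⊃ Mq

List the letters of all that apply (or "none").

A symmetric euclidean relation is transitive (uRv and vRw give vRu by symmetry, then uRw by the euclidean condition, applied at v).
(A) Lq ⊃ LLq is axiom 4; it is valid on a frame exactly when R is transitive. Every such R is transitive, so valid.
(B) axiom 5: valid iff R is euclidean. Every such R is euclidean — valid.
(C) axiom T: valid iff R is reflexive. Such an R need not be reflexive — not valid.
(D) q ⊃ LMq is axiom B; it is valid on a frame exactly when R is symmetric. Every such R is symmetric, so valid.
(E) Lq ⊃ Mq is axiom D, which corresponds to seriality. Such an R need not be serial — not valid.

A, B, D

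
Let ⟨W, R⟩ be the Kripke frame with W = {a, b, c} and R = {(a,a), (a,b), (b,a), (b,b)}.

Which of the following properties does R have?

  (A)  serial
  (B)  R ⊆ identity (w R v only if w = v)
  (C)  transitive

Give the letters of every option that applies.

C

(A) not serial: c has no R-successor.
(B) not ⊆ identity: a R b with a ≠ b.
(C) transitive: R is closed under composition.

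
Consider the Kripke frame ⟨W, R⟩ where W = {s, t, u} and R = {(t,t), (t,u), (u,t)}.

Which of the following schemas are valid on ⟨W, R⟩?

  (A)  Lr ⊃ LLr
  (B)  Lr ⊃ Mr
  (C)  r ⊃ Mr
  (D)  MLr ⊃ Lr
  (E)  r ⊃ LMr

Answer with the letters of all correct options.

R is not reflexive: not s R s.
R is symmetric: every R-edge is matched by its reverse.
R is not transitive: u R t and t R u but not u R u.
R is not euclidean: t R u and t R u but not u R u.
R is not serial: s has no R-successor.
(A) Lr ⊃ LLr (axiom 4) characterises the transitive frames. R is not transitive — not valid.
(B) Lr ⊃ Mr is axiom D, which corresponds to seriality. R is not serial — not valid.
(C) r ⊃ Mr is the dual of axiom T, which corresponds to reflexivity. R is not reflexive — not valid.
(D) MLr ⊃ Lr is the dual of axiom 5, which corresponds to the euclidean property. R is not euclidean — not valid.
(E) axiom B: valid iff R is symmetric. R is symmetric — valid.

E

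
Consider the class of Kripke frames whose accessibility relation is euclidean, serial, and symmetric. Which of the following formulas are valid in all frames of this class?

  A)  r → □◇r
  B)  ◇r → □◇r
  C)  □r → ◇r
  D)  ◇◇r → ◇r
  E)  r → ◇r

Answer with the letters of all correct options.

A, B, C, D, E

Serial, symmetric and euclidean together give transitive (from symmetry + euclidean) and then reflexive; the relation is an equivalence.
(A) r → □◇r is axiom B, which corresponds to symmetry. Every such R is symmetric — valid.
(B) ◇r → □◇r is axiom 5, which corresponds to the euclidean property. Every such R is euclidean — valid.
(C) axiom D: valid iff R is serial. Every such R is serial — valid.
(D) ◇◇r → ◇r (the dual of axiom 4) characterises the transitive frames. Every such R is transitive — valid.
(E) the dual of axiom T: valid iff R is reflexive. Every such R is reflexive — valid.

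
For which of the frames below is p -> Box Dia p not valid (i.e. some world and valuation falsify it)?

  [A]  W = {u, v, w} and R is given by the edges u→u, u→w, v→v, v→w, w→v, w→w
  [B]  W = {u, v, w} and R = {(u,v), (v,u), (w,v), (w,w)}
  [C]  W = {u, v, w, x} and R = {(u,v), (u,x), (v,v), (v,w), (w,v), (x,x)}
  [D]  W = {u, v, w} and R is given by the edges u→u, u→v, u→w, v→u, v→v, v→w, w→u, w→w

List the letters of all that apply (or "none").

A, B, C, D

The schema p -> Box Dia p is axiom B; it is valid on a frame iff R is symmetric.
(A) R is not symmetric (u R w but not w R u), so the schema fails here.
(B) R is not symmetric (w R v but not v R w), so the schema fails here.
(C) R is not symmetric (u R v but not v R u), so the schema fails here.
(D) R is not symmetric (v R w but not w R v), so the schema fails here.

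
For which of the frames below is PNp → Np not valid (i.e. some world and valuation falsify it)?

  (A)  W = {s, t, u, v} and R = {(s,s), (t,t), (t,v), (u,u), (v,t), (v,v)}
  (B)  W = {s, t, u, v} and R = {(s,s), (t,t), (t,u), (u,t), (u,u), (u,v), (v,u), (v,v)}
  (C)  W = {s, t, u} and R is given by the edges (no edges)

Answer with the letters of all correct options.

The schema PNp → Np is the dual of axiom 5; it is valid on a frame iff R is euclidean.
(A) R is euclidean (any two R-successors of the same world are R-related), so the schema is valid here.
(B) R is not euclidean (u R t and u R v but not t R v), so the schema fails here.
(C) R is euclidean (any two R-successors of the same world are R-related), so the schema is valid here.

B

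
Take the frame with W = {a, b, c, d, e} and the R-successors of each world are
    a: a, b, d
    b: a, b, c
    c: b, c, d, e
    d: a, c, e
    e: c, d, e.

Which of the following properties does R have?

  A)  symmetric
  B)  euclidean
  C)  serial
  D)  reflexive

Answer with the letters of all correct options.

(A) symmetric: every R-edge is matched by its reverse.
(B) not euclidean: a R b and a R d but not b R d.
(C) serial: every world has an R-successor.
(D) not reflexive: not d R d.

A, C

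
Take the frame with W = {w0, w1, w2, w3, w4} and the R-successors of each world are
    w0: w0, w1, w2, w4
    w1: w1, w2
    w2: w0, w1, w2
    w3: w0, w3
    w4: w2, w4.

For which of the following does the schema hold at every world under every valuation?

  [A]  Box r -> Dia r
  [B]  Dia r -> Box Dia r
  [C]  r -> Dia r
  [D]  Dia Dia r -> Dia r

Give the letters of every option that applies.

R is reflexive: each world relates to itself.
R is not transitive: w1 R w2 and w2 R w0 but not w1 R w0.
R is not euclidean: w0 R w1 and w0 R w0 but not w1 R w0.
R is serial: every world has an R-successor.
(A) Box r -> Dia r is axiom D, which corresponds to seriality. R is serial — valid.
(B) Dia r -> Box Dia r (axiom 5) characterises the euclidean frames. R is not euclidean — not valid.
(C) r -> Dia r (the dual of axiom T) characterises the reflexive frames. R is reflexive — valid.
(D) the dual of axiom 4: valid iff R is transitive. R is not transitive — not valid.

A, C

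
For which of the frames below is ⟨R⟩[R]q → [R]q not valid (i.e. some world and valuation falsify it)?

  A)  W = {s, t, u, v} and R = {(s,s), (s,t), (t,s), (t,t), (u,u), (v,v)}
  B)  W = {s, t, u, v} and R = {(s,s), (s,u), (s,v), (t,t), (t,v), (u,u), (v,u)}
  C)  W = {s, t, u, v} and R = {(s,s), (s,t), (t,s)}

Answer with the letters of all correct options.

The schema ⟨R⟩[R]q → [R]q is the dual of axiom 5; it is valid on a frame iff R is euclidean.
(A) R is euclidean (any two R-successors of the same world are R-related), so the schema is valid here.
(B) R is not euclidean (s R u and s R s but not u R s), so the schema fails here.
(C) R is not euclidean (s R t and s R t but not t R t), so the schema fails here.

B, C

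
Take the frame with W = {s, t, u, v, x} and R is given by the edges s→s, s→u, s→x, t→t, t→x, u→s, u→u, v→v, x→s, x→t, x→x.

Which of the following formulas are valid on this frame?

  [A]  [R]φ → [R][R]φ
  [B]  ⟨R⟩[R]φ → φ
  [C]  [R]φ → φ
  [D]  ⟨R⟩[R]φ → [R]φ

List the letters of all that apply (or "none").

R is reflexive: each world relates to itself.
R is symmetric: every R-edge is matched by its reverse.
R is not transitive: s R x and x R t but not s R t.
R is not euclidean: s R u and s R x but not u R x.
(A) [R]φ → [R][R]φ is axiom 4, which corresponds to transitivity. R is not transitive — not valid.
(B) ⟨R⟩[R]φ → φ is the dual of axiom B; it is valid on a frame exactly when R is symmetric. R is symmetric, so valid.
(C) [R]φ → φ is axiom T; it is valid on a frame exactly when R is reflexive. R is reflexive, so valid.
(D) ⟨R⟩[R]φ → [R]φ is the dual of axiom 5; it is valid on a frame exactly when R is euclidean. R is not euclidean, so not valid.

B, C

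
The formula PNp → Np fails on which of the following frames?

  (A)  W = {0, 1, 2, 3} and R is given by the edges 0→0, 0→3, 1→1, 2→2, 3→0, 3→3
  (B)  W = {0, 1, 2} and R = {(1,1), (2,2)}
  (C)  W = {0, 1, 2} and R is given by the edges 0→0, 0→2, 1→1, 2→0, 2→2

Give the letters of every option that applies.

none

The schema PNp → Np is the dual of axiom 5; it is valid on a frame iff R is euclidean.
(A) R is euclidean (any two R-successors of the same world are R-related), so the schema is valid here.
(B) R is euclidean (any two R-successors of the same world are R-related), so the schema is valid here.
(C) R is euclidean (any two R-successors of the same world are R-related), so the schema is valid here.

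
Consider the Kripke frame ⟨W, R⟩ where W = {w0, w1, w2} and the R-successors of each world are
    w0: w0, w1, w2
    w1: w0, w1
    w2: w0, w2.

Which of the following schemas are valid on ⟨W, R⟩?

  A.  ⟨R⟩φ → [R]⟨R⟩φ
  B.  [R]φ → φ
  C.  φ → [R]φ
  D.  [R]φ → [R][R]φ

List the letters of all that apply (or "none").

B

R is reflexive: each world relates to itself.
R is not transitive: w1 R w0 and w0 R w2 but not w1 R w2.
R is not euclidean: w0 R w1 and w0 R w2 but not w1 R w2.
R is not a subset of the identity: w0 R w1 with w0 ≠ w1.
(A) axiom 5: valid iff R is euclidean. R is not euclidean — not valid.
(B) [R]φ → φ is axiom T; it is valid on a frame exactly when R is reflexive. R is reflexive, so valid.
(C) φ → [R]φ is valid only on frames where every R-edge is a self-loop. Here R ⊄ identity — not valid.
(D) [R]φ → [R][R]φ (axiom 4) characterises the transitive frames. R is not transitive — not valid.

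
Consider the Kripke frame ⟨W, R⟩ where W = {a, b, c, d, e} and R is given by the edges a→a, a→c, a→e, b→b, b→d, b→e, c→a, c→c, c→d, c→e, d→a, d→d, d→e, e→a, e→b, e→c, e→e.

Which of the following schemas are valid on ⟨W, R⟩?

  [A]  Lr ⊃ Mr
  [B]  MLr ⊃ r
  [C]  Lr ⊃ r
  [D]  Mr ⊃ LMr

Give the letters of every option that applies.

A, C

R is reflexive: each world relates to itself.
R is not symmetric: b R d but not d R b.
R is not euclidean: b R d and b R b but not d R b.
R is serial: every world has an R-successor.
(A) Lr ⊃ Mr is axiom D; it is valid on a frame exactly when R is serial. R is serial, so valid.
(B) MLr ⊃ r is the dual of axiom B, which corresponds to symmetry. R is not symmetric — not valid.
(C) Lr ⊃ r (axiom T) characterises the reflexive frames. R is reflexive — valid.
(D) Mr ⊃ LMr is axiom 5, which corresponds to the euclidean property. R is not euclidean — not valid.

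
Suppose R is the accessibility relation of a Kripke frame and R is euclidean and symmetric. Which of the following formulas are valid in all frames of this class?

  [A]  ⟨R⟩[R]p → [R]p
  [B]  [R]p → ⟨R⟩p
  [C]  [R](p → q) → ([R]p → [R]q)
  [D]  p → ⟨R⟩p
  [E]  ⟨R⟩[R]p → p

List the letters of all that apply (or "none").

A, C, E

A symmetric euclidean relation is transitive (uRv and vRw give vRu by symmetry, then uRw by the euclidean condition, applied at v).
(A) the dual of axiom 5: valid iff R is euclidean. Every such R is euclidean — valid.
(B) [R]p → ⟨R⟩p is axiom D; it is valid on a frame exactly when R is serial. Such an R need not be serial, so not valid.
(C) this is just K, valid on every normal frame.
(D) p → ⟨R⟩p (the dual of axiom T) characterises the reflexive frames. Such an R need not be reflexive — not valid.
(E) ⟨R⟩[R]p → p is the dual of axiom B, which corresponds to symmetry. Every such R is symmetric — valid.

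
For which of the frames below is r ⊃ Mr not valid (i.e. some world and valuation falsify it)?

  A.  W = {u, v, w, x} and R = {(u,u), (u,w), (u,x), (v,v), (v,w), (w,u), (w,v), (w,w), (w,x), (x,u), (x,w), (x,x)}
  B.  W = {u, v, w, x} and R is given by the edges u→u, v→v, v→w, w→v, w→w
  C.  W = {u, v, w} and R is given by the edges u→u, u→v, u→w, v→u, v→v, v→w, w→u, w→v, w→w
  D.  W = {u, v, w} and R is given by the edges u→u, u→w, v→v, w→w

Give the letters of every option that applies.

B

The schema r ⊃ Mr is the dual of axiom T; it is valid on a frame iff R is reflexive.
(A) R is reflexive (each world relates to itself), so the schema is valid here.
(B) R is not reflexive (not x R x), so the schema fails here.
(C) R is reflexive (each world relates to itself), so the schema is valid here.
(D) R is reflexive (each world relates to itself), so the schema is valid here.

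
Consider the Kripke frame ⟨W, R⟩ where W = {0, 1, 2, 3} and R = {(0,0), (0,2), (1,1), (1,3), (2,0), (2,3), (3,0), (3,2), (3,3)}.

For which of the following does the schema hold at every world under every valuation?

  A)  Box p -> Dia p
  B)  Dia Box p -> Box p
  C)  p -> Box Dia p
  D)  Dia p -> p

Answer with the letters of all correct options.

A

R is not symmetric: 1 R 3 but not 3 R 1.
R is not euclidean: 1 R 3 and 1 R 1 but not 3 R 1.
R is serial: every world has an R-successor.
R is not a subset of the identity: 0 R 2 with 0 ≠ 2.
(A) axiom D: valid iff R is serial. R is serial — valid.
(B) Dia Box p -> Box p (the dual of axiom 5) characterises the euclidean frames. R is not euclidean — not valid.
(C) p -> Box Dia p (axiom B) characterises the symmetric frames. R is not symmetric — not valid.
(D) Dia p -> p is the converse of T; it holds exactly when R ⊆ identity. Here R ⊄ identity — not valid.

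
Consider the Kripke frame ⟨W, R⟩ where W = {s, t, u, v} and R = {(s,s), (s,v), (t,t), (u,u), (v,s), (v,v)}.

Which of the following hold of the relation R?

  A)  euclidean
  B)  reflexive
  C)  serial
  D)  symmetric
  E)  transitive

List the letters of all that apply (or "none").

(A) euclidean: any two R-successors of the same world are R-related.
(B) reflexive: each world relates to itself.
(C) serial: every world has an R-successor.
(D) symmetric: every R-edge is matched by its reverse.
(E) transitive: R is closed under composition.

A, B, C, D, E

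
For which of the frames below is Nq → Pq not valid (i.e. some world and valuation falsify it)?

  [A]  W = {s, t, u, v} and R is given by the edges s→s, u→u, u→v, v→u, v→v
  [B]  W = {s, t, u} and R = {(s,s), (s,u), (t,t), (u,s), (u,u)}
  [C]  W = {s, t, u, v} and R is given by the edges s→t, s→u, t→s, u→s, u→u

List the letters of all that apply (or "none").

A, C

The schema Nq → Pq is axiom D; it is valid on a frame iff R is serial.
(A) R is not serial (t has no R-successor), so the schema fails here.
(B) R is serial (every world has an R-successor), so the schema is valid here.
(C) R is not serial (v has no R-successor), so the schema fails here.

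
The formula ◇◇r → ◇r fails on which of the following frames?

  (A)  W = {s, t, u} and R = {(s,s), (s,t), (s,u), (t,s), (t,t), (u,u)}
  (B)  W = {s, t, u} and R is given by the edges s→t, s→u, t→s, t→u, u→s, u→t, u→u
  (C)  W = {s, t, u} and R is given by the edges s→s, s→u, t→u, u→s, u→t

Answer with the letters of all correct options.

The schema ◇◇r → ◇r is the dual of axiom 4; it is valid on a frame iff R is transitive.
(A) R is not transitive (t R s and s R u but not t R u), so the schema fails here.
(B) R is not transitive (s R t and t R s but not s R s), so the schema fails here.
(C) R is not transitive (s R u and u R t but not s R t), so the schema fails here.

A, B, C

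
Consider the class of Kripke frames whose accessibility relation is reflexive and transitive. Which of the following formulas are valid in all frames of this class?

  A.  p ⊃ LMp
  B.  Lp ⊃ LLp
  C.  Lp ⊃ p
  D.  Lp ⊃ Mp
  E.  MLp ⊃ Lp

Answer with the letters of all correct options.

B, C, D

Reflexive relations are serial.
(A) p ⊃ LMp is axiom B, which corresponds to symmetry. Such an R need not be symmetric — not valid.
(B) Lp ⊃ LLp (axiom 4) characterises the transitive frames. Every such R is transitive — valid.
(C) Lp ⊃ p is axiom T, which corresponds to reflexivity. Every such R is reflexive — valid.
(D) Lp ⊃ Mp (axiom D) characterises the serial frames. Every such R is serial — valid.
(E) MLp ⊃ Lp is the dual of axiom 5, which corresponds to the euclidean property. Such an R need not be euclidean — not valid.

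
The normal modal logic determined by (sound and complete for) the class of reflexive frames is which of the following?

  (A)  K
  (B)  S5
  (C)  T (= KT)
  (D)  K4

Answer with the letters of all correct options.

(A) K is determined by the class of arbitrary frames.
(B) S5 is determined by the class of reflexive, symmetric, and transitive frames.
(C) T (= KT) is determined by exactly this class.
(D) K4 is determined by the class of transitive frames.

C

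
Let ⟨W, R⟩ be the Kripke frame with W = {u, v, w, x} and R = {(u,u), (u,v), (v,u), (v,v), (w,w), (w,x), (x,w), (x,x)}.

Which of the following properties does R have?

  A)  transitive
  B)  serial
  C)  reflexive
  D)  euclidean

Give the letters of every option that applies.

(A) transitive: R is closed under composition.
(B) serial: every world has an R-successor.
(C) reflexive: each world relates to itself.
(D) euclidean: any two R-successors of the same world are R-related.

A, B, C, D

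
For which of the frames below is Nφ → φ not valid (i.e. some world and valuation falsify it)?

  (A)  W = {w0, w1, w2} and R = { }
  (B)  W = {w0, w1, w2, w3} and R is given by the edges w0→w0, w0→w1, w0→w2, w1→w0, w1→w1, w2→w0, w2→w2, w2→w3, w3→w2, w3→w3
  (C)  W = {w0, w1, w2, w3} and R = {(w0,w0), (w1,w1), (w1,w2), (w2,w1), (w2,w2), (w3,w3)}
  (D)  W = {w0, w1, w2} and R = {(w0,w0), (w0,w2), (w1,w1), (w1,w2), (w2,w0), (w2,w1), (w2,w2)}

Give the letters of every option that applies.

The schema Nφ → φ is axiom T; it is valid on a frame iff R is reflexive.
(A) R is not reflexive (not w0 R w0), so the schema fails here.
(B) R is reflexive (each world relates to itself), so the schema is valid here.
(C) R is reflexive (each world relates to itself), so the schema is valid here.
(D) R is reflexive (each world relates to itself), so the schema is valid here.

A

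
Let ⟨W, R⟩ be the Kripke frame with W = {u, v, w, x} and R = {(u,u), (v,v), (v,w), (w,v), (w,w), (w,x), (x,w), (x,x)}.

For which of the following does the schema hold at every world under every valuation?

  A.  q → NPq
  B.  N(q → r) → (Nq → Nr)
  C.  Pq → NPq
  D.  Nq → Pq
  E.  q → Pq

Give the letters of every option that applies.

R is reflexive: each world relates to itself.
R is symmetric: every R-edge is matched by its reverse.
R is not euclidean: w R v and w R x but not v R x.
R is serial: every world has an R-successor.
(A) q → NPq is axiom B; it is valid on a frame exactly when R is symmetric. R is symmetric, so valid.
(B) this is just K, valid on every normal frame.
(C) Pq → NPq (axiom 5) characterises the euclidean frames. R is not euclidean — not valid.
(D) Nq → Pq (axiom D) characterises the serial frames. R is serial — valid.
(E) q → Pq (the dual of axiom T) characterises the reflexive frames. R is reflexive — valid.

A, B, D, E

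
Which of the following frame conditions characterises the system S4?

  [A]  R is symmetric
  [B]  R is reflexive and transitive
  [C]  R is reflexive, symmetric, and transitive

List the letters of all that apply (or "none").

B

(A) this class determines KB, not S4.
(B) S4 is sound and complete for exactly this class.
(C) this class determines S5, not S4.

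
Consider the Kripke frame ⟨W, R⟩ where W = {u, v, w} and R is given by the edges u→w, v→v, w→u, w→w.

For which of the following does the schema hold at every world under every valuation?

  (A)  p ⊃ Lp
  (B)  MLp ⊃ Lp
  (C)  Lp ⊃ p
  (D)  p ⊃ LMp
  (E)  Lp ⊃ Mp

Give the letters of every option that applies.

D, E

R is not reflexive: not u R u.
R is symmetric: every R-edge is matched by its reverse.
R is not euclidean: w R u and w R u but not u R u.
R is serial: every world has an R-successor.
R is not a subset of the identity: u R w with u ≠ w.
(A) p ⊃ Lp (equivalent to ◇p→p) corresponds to R being a subset of the identity. Here R ⊄ identity, so not valid.
(B) MLp ⊃ Lp (the dual of axiom 5) characterises the euclidean frames. R is not euclidean — not valid.
(C) Lp ⊃ p is axiom T, which corresponds to reflexivity. R is not reflexive — not valid.
(D) p ⊃ LMp (axiom B) characterises the symmetric frames. R is symmetric — valid.
(E) Lp ⊃ Mp (axiom D) characterises the serial frames. R is serial — valid.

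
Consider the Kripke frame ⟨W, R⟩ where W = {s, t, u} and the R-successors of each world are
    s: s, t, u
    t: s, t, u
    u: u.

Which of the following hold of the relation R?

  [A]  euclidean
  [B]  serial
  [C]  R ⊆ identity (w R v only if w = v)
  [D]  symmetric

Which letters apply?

(A) not euclidean: s R u and s R s but not u R s.
(B) serial: every world has an R-successor.
(C) not ⊆ identity: s R t with s ≠ t.
(D) not symmetric: s R u but not u R s.

B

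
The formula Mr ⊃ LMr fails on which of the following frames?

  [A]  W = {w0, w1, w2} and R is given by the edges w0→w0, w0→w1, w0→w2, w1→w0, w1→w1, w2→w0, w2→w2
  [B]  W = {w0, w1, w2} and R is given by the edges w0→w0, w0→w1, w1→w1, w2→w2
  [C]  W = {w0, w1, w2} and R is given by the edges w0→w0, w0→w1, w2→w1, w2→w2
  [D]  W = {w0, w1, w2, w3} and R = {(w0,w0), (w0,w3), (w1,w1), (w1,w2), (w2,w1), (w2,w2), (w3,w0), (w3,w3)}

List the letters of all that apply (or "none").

A, B, C

The schema Mr ⊃ LMr is axiom 5; it is valid on a frame iff R is euclidean.
(A) R is not euclidean (w0 R w1 and w0 R w2 but not w1 R w2), so the schema fails here.
(B) R is not euclidean (w0 R w1 and w0 R w0 but not w1 R w0), so the schema fails here.
(C) R is not euclidean (w0 R w1 and w0 R w0 but not w1 R w0), so the schema fails here.
(D) R is euclidean (any two R-successors of the same world are R-related), so the schema is valid here.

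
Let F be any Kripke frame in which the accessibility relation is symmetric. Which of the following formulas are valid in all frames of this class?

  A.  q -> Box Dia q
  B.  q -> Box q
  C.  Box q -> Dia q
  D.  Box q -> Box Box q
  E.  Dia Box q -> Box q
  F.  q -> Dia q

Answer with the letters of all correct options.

A

(A) q -> Box Dia q (axiom B) characterises the symmetric frames. Every such R is symmetric — valid.
(B) q -> Box q is equivalent to ◇p→p; it holds exactly when R ⊆ identity. Such an R need not be a subset of the identity — not valid.
(C) Box q -> Dia q (axiom D) characterises the serial frames. Such an R need not be serial — not valid.
(D) axiom 4: valid iff R is transitive. Such an R need not be transitive — not valid.
(E) Dia Box q -> Box q (the dual of axiom 5) characterises the euclidean frames. Such an R need not be euclidean — not valid.
(F) q -> Dia q (the dual of axiom T) characterises the reflexive frames. Such an R need not be reflexive — not valid.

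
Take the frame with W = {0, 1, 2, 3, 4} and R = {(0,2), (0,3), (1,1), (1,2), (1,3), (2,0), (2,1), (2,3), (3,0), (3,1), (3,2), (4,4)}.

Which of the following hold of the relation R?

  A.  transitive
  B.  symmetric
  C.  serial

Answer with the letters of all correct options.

B, C

(A) not transitive: 0 R 2 and 2 R 0 but not 0 R 0.
(B) symmetric: every R-edge is matched by its reverse.
(C) serial: every world has an R-successor.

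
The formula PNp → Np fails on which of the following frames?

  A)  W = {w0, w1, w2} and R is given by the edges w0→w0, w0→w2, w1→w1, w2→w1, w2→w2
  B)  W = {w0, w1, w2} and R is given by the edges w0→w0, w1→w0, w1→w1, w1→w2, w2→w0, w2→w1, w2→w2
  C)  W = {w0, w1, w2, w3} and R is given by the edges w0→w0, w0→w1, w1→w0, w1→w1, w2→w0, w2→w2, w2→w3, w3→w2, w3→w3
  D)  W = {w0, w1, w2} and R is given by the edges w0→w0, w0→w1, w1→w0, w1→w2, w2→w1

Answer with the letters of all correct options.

A, B, C, D

The schema PNp → Np is the dual of axiom 5; it is valid on a frame iff R is euclidean.
(A) R is not euclidean (w0 R w2 and w0 R w0 but not w2 R w0), so the schema fails here.
(B) R is not euclidean (w1 R w0 and w1 R w1 but not w0 R w1), so the schema fails here.
(C) R is not euclidean (w2 R w0 and w2 R w2 but not w0 R w2), so the schema fails here.
(D) R is not euclidean (w1 R w0 and w1 R w2 but not w0 R w2), so the schema fails here.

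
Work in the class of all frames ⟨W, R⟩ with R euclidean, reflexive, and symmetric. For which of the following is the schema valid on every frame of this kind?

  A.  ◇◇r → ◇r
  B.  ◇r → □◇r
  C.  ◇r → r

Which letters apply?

A relation that is euclidean, reflexive, and symmetric is also serial and transitive.
(A) ◇◇r → ◇r is the dual of axiom 4, which corresponds to transitivity. Every such R is transitive — valid.
(B) ◇r → □◇r is axiom 5, which corresponds to the euclidean property. Every such R is euclidean — valid.
(C) ◇r → r is the converse of T; it holds exactly when R ⊆ identity. Such an R need not be a subset of the identity — not valid.

A, B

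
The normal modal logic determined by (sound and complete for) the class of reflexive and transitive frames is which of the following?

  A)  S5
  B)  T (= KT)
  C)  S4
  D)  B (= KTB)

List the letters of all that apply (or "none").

C

(A) S5 is determined by the class of reflexive, symmetric, and transitive frames.
(B) T (= KT) is determined by the class of reflexive frames.
(C) S4 is determined by exactly this class.
(D) B (= KTB) is determined by the class of reflexive and symmetric frames.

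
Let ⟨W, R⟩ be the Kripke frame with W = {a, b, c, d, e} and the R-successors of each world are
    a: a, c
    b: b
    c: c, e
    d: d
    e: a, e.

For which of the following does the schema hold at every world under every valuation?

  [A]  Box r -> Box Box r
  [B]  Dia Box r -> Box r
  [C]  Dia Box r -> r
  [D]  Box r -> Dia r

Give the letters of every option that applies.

R is not symmetric: a R c but not c R a.
R is not transitive: a R c and c R e but not a R e.
R is not euclidean: a R c and a R a but not c R a.
R is serial: every world has an R-successor.
(A) axiom 4: valid iff R is transitive. R is not transitive — not valid.
(B) Dia Box r -> Box r is the dual of axiom 5; it is valid on a frame exactly when R is euclidean. R is not euclidean, so not valid.
(C) Dia Box r -> r is the dual of axiom B; it is valid on a frame exactly when R is symmetric. R is not symmetric, so not valid.
(D) Box r -> Dia r is axiom D, which corresponds to seriality. R is serial — valid.

D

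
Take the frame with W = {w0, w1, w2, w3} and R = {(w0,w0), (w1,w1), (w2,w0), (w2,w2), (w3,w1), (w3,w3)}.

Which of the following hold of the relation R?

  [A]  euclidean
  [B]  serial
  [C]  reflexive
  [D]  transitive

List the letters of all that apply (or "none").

(A) not euclidean: w2 R w0 and w2 R w2 but not w0 R w2.
(B) serial: every world has an R-successor.
(C) reflexive: each world relates to itself.
(D) transitive: R is closed under composition.

B, C, D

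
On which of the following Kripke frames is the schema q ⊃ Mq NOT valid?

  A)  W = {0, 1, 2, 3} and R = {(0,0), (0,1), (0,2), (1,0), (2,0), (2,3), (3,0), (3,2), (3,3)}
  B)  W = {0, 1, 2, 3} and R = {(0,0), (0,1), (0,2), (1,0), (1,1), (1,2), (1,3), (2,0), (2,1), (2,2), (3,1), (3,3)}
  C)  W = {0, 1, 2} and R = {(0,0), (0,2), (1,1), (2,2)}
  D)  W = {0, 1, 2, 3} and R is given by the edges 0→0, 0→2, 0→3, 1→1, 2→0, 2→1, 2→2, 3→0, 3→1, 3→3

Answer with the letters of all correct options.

A

The schema q ⊃ Mq is the dual of axiom T; it is valid on a frame iff R is reflexive.
(A) R is not reflexive (not 1 R 1), so the schema fails here.
(B) R is reflexive (each world relates to itself), so the schema is valid here.
(C) R is reflexive (each world relates to itself), so the schema is valid here.
(D) R is reflexive (each world relates to itself), so the schema is valid here.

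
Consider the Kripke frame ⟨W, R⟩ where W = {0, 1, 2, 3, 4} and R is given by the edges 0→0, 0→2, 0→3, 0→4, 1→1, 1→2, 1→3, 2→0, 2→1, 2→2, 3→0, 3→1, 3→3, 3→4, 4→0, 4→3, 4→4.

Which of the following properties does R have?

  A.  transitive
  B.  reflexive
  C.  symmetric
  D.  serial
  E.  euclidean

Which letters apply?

(A) not transitive: 0 R 2 and 2 R 1 but not 0 R 1.
(B) reflexive: each world relates to itself.
(C) symmetric: every R-edge is matched by its reverse.
(D) serial: every world has an R-successor.
(E) not euclidean: 0 R 2 and 0 R 3 but not 2 R 3.

B, C, D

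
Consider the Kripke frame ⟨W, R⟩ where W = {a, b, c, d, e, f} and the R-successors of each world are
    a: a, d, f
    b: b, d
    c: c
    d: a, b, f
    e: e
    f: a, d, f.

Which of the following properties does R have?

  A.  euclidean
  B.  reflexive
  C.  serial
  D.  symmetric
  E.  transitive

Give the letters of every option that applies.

(A) not euclidean: d R a and d R b but not a R b.
(B) not reflexive: not d R d.
(C) serial: every world has an R-successor.
(D) symmetric: every R-edge is matched by its reverse.
(E) not transitive: a R d and d R b but not a R b.

C, D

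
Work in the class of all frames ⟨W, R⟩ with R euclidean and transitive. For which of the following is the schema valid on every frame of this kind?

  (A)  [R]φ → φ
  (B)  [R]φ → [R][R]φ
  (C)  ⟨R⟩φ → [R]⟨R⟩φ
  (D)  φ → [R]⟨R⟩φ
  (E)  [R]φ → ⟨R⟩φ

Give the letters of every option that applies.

B, C

(A) axiom T: valid iff R is reflexive. Such an R need not be reflexive — not valid.
(B) axiom 4: valid iff R is transitive. Every such R is transitive — valid.
(C) ⟨R⟩φ → [R]⟨R⟩φ is axiom 5; it is valid on a frame exactly when R is euclidean. Every such R is euclidean, so valid.
(D) axiom B: valid iff R is symmetric. Such an R need not be symmetric — not valid.
(E) [R]φ → ⟨R⟩φ is axiom D, which corresponds to seriality. Such an R need not be serial — not valid.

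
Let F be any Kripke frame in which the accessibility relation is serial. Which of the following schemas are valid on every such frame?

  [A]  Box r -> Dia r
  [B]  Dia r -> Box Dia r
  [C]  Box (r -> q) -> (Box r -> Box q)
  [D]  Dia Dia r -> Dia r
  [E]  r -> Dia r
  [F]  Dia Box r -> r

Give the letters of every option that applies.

A, C

(A) Box r -> Dia r is axiom D, which corresponds to seriality. Every such R is serial — valid.
(B) axiom 5: valid iff R is euclidean. Such an R need not be euclidean — not valid.
(C) Box (r -> q) -> (Box r -> Box q) is axiom K, valid on every Kripke frame — valid.
(D) the dual of axiom 4: valid iff R is transitive. Such an R need not be transitive — not valid.
(E) r -> Dia r (the dual of axiom T) characterises the reflexive frames. Such an R need not be reflexive — not valid.
(F) the dual of axiom B: valid iff R is symmetric. Such an R need not be symmetric — not valid.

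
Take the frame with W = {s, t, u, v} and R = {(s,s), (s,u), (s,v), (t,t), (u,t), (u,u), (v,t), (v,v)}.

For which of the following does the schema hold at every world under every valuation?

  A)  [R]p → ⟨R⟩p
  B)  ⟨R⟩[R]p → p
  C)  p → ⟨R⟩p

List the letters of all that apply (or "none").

A, C

R is reflexive: each world relates to itself.
R is not symmetric: s R u but not u R s.
R is serial: every world has an R-successor.
(A) [R]p → ⟨R⟩p (axiom D) characterises the serial frames. R is serial — valid.
(B) ⟨R⟩[R]p → p is the dual of axiom B; it is valid on a frame exactly when R is symmetric. R is not symmetric, so not valid.
(C) p → ⟨R⟩p is the dual of axiom T; it is valid on a frame exactly when R is reflexive. R is reflexive, so valid.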